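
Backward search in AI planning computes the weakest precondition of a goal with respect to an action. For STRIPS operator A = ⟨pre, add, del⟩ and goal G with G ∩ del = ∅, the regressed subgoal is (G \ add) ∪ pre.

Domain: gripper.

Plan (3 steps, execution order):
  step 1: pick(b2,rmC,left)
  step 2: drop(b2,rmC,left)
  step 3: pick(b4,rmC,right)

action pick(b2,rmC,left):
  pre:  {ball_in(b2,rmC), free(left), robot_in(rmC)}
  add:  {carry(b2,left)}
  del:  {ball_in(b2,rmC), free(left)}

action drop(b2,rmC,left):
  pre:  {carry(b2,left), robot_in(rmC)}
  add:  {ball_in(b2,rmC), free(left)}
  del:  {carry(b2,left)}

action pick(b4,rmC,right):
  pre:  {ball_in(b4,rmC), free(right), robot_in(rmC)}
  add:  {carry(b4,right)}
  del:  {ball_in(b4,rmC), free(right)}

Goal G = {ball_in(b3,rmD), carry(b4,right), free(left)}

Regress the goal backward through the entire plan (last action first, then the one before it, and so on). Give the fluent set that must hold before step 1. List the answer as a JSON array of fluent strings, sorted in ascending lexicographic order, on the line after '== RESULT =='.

Work backward from the goal:
  through step 3 (pick(b4,rmC,right)): drop {carry(b4,right)}, keep {ball_in(b3,rmD), free(left)}, require {ball_in(b4,rmC), free(right), robot_in(rmC)}
    → {ball_in(b3,rmD), ball_in(b4,rmC), free(left), free(right), robot_in(rmC)}
  through step 2 (drop(b2,rmC,left)): drop {free(left)}, keep {ball_in(b3,rmD), ball_in(b4,rmC), free(right), robot_in(rmC)}, require {carry(b2,left), robot_in(rmC)}
    → {ball_in(b3,rmD), ball_in(b4,rmC), carry(b2,left), free(right), robot_in(rmC)}
  through step 1 (pick(b2,rmC,left)): drop {carry(b2,left)}, keep {ball_in(b3,rmD), ball_in(b4,rmC), free(right), robot_in(rmC)}, require {ball_in(b2,rmC), free(left), robot_in(rmC)}
    → {ball_in(b2,rmC), ball_in(b3,rmD), ball_in(b4,rmC), free(left), free(right), robot_in(rmC)}

== RESULT ==
["ball_in(b2,rmC)", "ball_in(b3,rmD)", "ball_in(b4,rmC)", "free(left)", "free(right)", "robot_in(rmC)"]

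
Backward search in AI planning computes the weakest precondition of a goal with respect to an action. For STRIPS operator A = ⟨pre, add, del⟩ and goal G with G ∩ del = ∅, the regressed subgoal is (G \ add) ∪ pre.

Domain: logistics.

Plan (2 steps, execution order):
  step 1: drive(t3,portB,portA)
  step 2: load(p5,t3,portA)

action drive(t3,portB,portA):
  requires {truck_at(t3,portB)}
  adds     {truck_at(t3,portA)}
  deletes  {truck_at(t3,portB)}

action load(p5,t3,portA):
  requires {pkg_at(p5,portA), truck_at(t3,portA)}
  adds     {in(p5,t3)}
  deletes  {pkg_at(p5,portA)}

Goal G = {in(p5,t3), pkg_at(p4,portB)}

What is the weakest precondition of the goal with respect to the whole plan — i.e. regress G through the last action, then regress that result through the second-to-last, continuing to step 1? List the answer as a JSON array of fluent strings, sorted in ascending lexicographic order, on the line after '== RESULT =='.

Regress step by step:
  through step 2 (load(p5,t3,portA)): drop {in(p5,t3)}, keep {pkg_at(p4,portB)}, require {pkg_at(p5,portA), truck_at(t3,portA)}
    → {pkg_at(p4,portB), pkg_at(p5,portA), truck_at(t3,portA)}
  through step 1 (drive(t3,portB,portA)): drop {truck_at(t3,portA)}, keep {pkg_at(p4,portB), pkg_at(p5,portA)}, require {truck_at(t3,portB)}
    → {pkg_at(p4,portB), pkg_at(p5,portA), truck_at(t3,portB)}

== RESULT ==
["pkg_at(p4,portB)", "pkg_at(p5,portA)", "truck_at(t3,portB)"]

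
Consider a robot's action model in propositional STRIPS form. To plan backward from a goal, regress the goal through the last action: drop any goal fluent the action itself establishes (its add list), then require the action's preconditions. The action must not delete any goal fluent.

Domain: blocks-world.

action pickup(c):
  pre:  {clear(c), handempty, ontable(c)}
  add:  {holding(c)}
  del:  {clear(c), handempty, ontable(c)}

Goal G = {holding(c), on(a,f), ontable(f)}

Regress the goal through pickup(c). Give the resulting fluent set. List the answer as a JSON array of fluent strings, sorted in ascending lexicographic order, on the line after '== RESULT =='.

Regress:
  G ∩ del = {}  (empty — regression defined)
  G \ add = {holding(c), on(a,f), ontable(f)} \ {holding(c)} = {on(a,f), ontable(f)}
  ∪ pre   = {on(a,f), ontable(f)} ∪ {clear(c), handempty, ontable(c)}
          = {clear(c), handempty, on(a,f), ontable(c), ontable(f)}

== RESULT ==
["clear(c)", "handempty", "on(a,f)", "ontable(c)", "ontable(f)"]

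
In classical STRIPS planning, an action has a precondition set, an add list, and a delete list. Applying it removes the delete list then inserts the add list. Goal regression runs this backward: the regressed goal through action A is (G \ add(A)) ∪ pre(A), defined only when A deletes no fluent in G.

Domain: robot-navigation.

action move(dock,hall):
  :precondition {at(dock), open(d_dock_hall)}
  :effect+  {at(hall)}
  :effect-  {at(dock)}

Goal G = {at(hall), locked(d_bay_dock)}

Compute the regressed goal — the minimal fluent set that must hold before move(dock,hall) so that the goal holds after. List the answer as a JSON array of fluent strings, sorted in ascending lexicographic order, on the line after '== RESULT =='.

Compute (G \ add) ∪ pre:
  G ∩ del = {}  (empty — regression defined)
  G \ add = {at(hall), locked(d_bay_dock)} \ {at(hall)} = {locked(d_bay_dock)}
  ∪ pre   = {locked(d_bay_dock)} ∪ {at(dock), open(d_dock_hall)}
          = {at(dock), locked(d_bay_dock), open(d_dock_hall)}

== RESULT ==
["at(dock)", "locked(d_bay_dock)", "open(d_dock_hall)"]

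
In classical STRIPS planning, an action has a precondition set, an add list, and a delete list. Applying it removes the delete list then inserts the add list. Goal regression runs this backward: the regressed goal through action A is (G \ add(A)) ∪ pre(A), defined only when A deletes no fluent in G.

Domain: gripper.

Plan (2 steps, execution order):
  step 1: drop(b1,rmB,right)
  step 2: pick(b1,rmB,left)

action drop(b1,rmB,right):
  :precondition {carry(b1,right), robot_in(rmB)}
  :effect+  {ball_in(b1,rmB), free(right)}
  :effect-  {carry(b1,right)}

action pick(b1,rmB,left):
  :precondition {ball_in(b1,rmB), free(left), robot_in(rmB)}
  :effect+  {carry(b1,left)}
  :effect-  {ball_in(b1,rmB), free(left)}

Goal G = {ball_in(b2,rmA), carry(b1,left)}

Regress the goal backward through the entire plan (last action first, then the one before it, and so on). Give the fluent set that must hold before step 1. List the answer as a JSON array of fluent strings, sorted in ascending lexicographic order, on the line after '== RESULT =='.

Regress step by step:
  through step 2 (pick(b1,rmB,left)): drop {carry(b1,left)}, keep {ball_in(b2,rmA)}, require {ball_in(b1,rmB), free(left), robot_in(rmB)}
    → {ball_in(b1,rmB), ball_in(b2,rmA), free(left), robot_in(rmB)}
  through step 1 (drop(b1,rmB,right)): drop {ball_in(b1,rmB)}, keep {ball_in(b2,rmA), free(left), robot_in(rmB)}, require {carry(b1,right), robot_in(rmB)}
    → {ball_in(b2,rmA), carry(b1,right), free(left), robot_in(rmB)}

== RESULT ==
["ball_in(b2,rmA)", "carry(b1,right)", "free(left)", "robot_in(rmB)"]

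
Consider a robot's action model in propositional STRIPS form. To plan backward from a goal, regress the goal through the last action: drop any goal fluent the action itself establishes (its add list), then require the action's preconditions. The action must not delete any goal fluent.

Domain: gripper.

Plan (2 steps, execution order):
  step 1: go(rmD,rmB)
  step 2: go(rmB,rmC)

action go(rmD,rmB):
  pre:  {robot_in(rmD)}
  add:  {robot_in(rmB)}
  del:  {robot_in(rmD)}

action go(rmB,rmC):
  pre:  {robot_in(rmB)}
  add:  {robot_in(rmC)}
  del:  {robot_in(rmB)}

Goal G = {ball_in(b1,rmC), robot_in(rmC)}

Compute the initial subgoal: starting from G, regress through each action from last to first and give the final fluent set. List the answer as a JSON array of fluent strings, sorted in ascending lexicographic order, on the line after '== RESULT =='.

Work backward from the goal:
  through step 2 (go(rmB,rmC)): drop {robot_in(rmC)}, keep {ball_in(b1,rmC)}, require {robot_in(rmB)}
    → {ball_in(b1,rmC), robot_in(rmB)}
  through step 1 (go(rmD,rmB)): drop {robot_in(rmB)}, keep {ball_in(b1,rmC)}, require {robot_in(rmD)}
    → {ball_in(b1,rmC), robot_in(rmD)}

== RESULT ==
["ball_in(b1,rmC)", "robot_in(rmD)"]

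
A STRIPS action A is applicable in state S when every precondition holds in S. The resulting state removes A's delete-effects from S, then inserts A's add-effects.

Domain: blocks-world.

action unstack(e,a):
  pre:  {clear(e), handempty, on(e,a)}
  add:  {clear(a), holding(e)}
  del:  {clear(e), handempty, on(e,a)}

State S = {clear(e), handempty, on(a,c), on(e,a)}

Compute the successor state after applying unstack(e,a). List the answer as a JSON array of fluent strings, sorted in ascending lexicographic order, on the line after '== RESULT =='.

Progress:
  pre ⊆ S: {clear(e), handempty, on(e,a)} ⊆ S  — applicable
  S \ del = {on(a,c)}
  ∪ add   = {clear(a), holding(e), on(a,c)}

== RESULT ==
["clear(a)", "holding(e)", "on(a,c)"]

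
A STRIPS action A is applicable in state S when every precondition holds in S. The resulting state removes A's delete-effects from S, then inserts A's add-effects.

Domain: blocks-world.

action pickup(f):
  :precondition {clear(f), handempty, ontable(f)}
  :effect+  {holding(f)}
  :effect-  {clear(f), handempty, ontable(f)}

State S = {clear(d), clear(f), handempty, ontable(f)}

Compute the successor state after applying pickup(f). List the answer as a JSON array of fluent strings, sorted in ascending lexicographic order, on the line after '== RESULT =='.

Compute (S \ del) ∪ add:
  pre ⊆ S: {clear(f), handempty, ontable(f)} ⊆ S  — applicable
  S \ del = {clear(d)}
  ∪ add   = {clear(d), holding(f)}

== RESULT ==
["clear(d)", "holding(f)"]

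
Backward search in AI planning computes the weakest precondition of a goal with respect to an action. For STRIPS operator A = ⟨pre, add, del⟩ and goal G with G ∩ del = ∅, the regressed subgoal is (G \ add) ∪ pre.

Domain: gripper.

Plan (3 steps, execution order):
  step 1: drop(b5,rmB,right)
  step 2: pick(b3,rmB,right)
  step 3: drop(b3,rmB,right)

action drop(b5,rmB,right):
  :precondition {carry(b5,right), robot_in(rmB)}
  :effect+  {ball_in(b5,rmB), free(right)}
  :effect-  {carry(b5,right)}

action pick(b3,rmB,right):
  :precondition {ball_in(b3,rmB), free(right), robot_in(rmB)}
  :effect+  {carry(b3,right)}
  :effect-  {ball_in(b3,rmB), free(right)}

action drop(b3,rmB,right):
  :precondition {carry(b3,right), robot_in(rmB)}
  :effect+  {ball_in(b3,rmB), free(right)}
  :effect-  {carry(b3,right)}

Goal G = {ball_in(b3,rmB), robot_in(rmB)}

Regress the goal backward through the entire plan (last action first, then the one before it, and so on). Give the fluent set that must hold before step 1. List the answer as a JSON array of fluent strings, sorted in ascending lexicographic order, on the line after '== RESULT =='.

Regress step by step:
  through step 3 (drop(b3,rmB,right)): drop {ball_in(b3,rmB)}, keep {robot_in(rmB)}, require {carry(b3,right), robot_in(rmB)}
    → {carry(b3,right), robot_in(rmB)}
  through step 2 (pick(b3,rmB,right)): drop {carry(b3,right)}, keep {robot_in(rmB)}, require {ball_in(b3,rmB), free(right), robot_in(rmB)}
    → {ball_in(b3,rmB), free(right), robot_in(rmB)}
  through step 1 (drop(b5,rmB,right)): drop {free(right)}, keep {ball_in(b3,rmB), robot_in(rmB)}, require {carry(b5,right), robot_in(rmB)}
    → {ball_in(b3,rmB), carry(b5,right), robot_in(rmB)}

== RESULT ==
["ball_in(b3,rmB)", "carry(b5,right)", "robot_in(rmB)"]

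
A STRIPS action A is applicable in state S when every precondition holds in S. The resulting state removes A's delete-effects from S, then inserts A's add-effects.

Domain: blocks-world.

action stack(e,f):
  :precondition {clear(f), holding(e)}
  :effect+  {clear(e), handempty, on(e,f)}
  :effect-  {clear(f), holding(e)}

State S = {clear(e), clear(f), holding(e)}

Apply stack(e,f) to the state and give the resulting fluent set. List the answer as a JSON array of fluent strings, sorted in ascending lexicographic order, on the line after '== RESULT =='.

Progress:
  pre ⊆ S: {clear(f), holding(e)} ⊆ S  — applicable
  S \ del = {clear(e)}
  ∪ add   = {clear(e), handempty, on(e,f)}

== RESULT ==
["clear(e)", "handempty", "on(e,f)"]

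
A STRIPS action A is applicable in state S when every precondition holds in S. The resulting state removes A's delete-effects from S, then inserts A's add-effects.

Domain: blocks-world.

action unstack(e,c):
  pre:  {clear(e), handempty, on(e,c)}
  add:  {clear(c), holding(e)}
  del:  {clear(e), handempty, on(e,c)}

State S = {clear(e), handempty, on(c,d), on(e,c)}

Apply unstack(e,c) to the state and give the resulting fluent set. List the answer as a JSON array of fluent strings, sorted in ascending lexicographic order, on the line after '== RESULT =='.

Progress:
  pre ⊆ S: {clear(e), handempty, on(e,c)} ⊆ S  — applicable
  S \ del = {on(c,d)}
  ∪ add   = {clear(c), holding(e), on(c,d)}

== RESULT ==
["clear(c)", "holding(e)", "on(c,d)"]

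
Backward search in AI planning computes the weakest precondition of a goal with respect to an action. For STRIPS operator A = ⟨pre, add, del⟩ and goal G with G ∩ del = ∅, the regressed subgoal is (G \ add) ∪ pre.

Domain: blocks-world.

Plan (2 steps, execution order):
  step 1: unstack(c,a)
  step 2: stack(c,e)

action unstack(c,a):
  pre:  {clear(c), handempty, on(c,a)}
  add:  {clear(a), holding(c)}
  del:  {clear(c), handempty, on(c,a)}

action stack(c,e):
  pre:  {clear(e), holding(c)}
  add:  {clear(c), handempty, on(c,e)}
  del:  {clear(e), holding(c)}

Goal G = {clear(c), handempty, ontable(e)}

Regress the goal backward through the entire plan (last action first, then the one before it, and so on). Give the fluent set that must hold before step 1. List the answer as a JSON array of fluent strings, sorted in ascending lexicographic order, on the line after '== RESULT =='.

Work backward from the goal:
  through step 2 (stack(c,e)): drop {clear(c), handempty}, keep {ontable(e)}, require {clear(e), holding(c)}
    → {clear(e), holding(c), ontable(e)}
  through step 1 (unstack(c,a)): drop {holding(c)}, keep {clear(e), ontable(e)}, require {clear(c), handempty, on(c,a)}
    → {clear(c), clear(e), handempty, on(c,a), ontable(e)}

== RESULT ==
["clear(c)", "clear(e)", "handempty", "on(c,a)", "ontable(e)"]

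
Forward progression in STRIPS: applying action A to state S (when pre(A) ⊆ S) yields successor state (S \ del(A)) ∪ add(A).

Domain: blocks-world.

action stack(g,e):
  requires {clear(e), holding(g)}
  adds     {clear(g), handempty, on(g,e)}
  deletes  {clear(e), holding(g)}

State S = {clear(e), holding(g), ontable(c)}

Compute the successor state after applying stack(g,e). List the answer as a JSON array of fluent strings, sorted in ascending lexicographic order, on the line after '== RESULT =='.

Progress:
  pre ⊆ S: {clear(e), holding(g)} ⊆ S  — applicable
  S \ del = {ontable(c)}
  ∪ add   = {clear(g), handempty, on(g,e), ontable(c)}

== RESULT ==
["clear(g)", "handempty", "on(g,e)", "ontable(c)"]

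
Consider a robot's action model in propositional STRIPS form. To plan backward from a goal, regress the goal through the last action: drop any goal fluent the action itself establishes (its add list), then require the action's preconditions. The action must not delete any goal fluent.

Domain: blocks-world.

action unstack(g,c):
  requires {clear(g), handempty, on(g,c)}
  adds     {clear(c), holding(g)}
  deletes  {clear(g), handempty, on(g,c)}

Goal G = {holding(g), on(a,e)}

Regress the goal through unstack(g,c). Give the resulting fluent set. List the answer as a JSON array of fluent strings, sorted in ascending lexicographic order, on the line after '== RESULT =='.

Regress:
  G ∩ del = {}  (empty — regression defined)
  G \ add = {holding(g), on(a,e)} \ {clear(c), holding(g)} = {on(a,e)}
  ∪ pre   = {on(a,e)} ∪ {clear(g), handempty, on(g,c)}
          = {clear(g), handempty, on(a,e), on(g,c)}

== RESULT ==
["clear(g)", "handempty", "on(a,e)", "on(g,c)"]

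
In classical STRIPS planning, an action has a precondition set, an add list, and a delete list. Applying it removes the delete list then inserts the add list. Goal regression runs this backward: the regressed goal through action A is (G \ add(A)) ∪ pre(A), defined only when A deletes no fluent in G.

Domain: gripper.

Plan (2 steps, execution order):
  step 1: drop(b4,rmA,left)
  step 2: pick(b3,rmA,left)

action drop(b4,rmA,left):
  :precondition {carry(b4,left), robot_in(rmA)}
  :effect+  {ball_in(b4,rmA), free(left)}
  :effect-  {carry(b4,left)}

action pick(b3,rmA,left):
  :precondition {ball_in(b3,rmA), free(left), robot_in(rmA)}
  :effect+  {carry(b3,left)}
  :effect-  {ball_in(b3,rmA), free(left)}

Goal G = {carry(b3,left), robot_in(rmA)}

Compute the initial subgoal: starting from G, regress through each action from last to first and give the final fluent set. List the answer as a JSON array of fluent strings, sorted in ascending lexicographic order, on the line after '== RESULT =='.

Regress step by step:
  through step 2 (pick(b3,rmA,left)): drop {carry(b3,left)}, keep {robot_in(rmA)}, require {ball_in(b3,rmA), free(left), robot_in(rmA)}
    → {ball_in(b3,rmA), free(left), robot_in(rmA)}
  through step 1 (drop(b4,rmA,left)): drop {free(left)}, keep {ball_in(b3,rmA), robot_in(rmA)}, require {carry(b4,left), robot_in(rmA)}
    → {ball_in(b3,rmA), carry(b4,left), robot_in(rmA)}

== RESULT ==
["ball_in(b3,rmA)", "carry(b4,left)", "robot_in(rmA)"]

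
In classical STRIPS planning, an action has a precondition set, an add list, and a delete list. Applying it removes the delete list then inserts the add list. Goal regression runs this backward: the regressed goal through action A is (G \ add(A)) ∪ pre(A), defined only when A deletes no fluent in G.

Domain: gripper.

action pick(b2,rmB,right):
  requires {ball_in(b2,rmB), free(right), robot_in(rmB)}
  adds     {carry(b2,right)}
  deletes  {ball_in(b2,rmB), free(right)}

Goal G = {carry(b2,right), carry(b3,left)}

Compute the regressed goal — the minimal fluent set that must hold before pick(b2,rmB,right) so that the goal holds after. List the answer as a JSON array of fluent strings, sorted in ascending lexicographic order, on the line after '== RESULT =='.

Regress:
  G ∩ del = {}  (empty — regression defined)
  G \ add = {carry(b2,right), carry(b3,left)} \ {carry(b2,right)} = {carry(b3,left)}
  ∪ pre   = {carry(b3,left)} ∪ {ball_in(b2,rmB), free(right), robot_in(rmB)}
          = {ball_in(b2,rmB), carry(b3,left), free(right), robot_in(rmB)}

== RESULT ==
["ball_in(b2,rmB)", "carry(b3,left)", "free(right)", "robot_in(rmB)"]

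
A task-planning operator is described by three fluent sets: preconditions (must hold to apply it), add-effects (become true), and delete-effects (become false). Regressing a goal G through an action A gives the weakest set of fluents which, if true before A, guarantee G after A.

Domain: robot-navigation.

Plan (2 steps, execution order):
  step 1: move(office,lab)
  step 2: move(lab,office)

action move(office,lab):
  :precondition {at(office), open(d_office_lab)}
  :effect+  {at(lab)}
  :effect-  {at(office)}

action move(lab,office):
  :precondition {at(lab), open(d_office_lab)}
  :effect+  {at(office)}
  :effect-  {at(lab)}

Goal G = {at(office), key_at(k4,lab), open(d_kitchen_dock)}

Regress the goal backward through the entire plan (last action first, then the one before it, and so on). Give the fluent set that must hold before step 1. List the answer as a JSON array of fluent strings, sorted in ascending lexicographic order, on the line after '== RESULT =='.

Work backward from the goal:
  through step 2 (move(lab,office)): drop {at(office)}, keep {key_at(k4,lab), open(d_kitchen_dock)}, require {at(lab), open(d_office_lab)}
    → {at(lab), key_at(k4,lab), open(d_kitchen_dock), open(d_office_lab)}
  through step 1 (move(office,lab)): drop {at(lab)}, keep {key_at(k4,lab), open(d_kitchen_dock), open(d_office_lab)}, require {at(office), open(d_office_lab)}
    → {at(office), key_at(k4,lab), open(d_kitchen_dock), open(d_office_lab)}

== RESULT ==
["at(office)", "key_at(k4,lab)", "open(d_kitchen_dock)", "open(d_office_lab)"]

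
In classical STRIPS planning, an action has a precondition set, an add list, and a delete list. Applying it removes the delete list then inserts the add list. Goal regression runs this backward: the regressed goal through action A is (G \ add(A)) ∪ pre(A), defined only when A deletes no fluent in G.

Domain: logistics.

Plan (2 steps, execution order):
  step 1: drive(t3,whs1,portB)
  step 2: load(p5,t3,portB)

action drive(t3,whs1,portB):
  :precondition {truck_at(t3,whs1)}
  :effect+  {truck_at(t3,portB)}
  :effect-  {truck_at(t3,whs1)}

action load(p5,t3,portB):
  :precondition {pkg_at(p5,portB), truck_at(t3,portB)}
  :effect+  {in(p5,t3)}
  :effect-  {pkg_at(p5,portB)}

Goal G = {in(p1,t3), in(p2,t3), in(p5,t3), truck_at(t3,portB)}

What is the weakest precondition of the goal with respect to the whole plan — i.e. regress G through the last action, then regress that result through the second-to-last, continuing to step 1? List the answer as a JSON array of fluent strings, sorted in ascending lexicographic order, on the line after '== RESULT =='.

Regress step by step:
  through step 2 (load(p5,t3,portB)): drop {in(p5,t3)}, keep {in(p1,t3), in(p2,t3), truck_at(t3,portB)}, require {pkg_at(p5,portB), truck_at(t3,portB)}
    → {in(p1,t3), in(p2,t3), pkg_at(p5,portB), truck_at(t3,portB)}
  through step 1 (drive(t3,whs1,portB)): drop {truck_at(t3,portB)}, keep {in(p1,t3), in(p2,t3), pkg_at(p5,portB)}, require {truck_at(t3,whs1)}
    → {in(p1,t3), in(p2,t3), pkg_at(p5,portB), truck_at(t3,whs1)}

== RESULT ==
["in(p1,t3)", "in(p2,t3)", "pkg_at(p5,portB)", "truck_at(t3,whs1)"]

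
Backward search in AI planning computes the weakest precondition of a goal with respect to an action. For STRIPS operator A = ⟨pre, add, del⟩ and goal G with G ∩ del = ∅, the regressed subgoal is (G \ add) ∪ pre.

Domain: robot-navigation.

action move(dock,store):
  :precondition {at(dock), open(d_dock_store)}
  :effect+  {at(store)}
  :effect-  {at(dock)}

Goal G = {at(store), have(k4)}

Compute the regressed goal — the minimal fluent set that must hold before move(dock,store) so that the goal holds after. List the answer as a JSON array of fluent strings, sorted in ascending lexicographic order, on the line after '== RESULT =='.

Compute (G \ add) ∪ pre:
  G ∩ del = {}  (empty — regression defined)
  G \ add = {at(store), have(k4)} \ {at(store)} = {have(k4)}
  ∪ pre   = {have(k4)} ∪ {at(dock), open(d_dock_store)}
          = {at(dock), have(k4), open(d_dock_store)}

== RESULT ==
["at(dock)", "have(k4)", "open(d_dock_store)"]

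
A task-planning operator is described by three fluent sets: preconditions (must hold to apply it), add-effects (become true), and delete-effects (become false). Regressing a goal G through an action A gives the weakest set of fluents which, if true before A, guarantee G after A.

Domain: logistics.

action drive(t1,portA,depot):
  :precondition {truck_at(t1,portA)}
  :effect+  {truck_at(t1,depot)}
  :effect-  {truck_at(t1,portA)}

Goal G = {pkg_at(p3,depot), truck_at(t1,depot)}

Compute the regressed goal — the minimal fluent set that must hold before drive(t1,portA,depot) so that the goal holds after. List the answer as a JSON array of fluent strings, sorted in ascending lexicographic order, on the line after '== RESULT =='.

Compute (G \ add) ∪ pre:
  G ∩ del = {}  (empty — regression defined)
  G \ add = {pkg_at(p3,depot), truck_at(t1,depot)} \ {truck_at(t1,depot)} = {pkg_at(p3,depot)}
  ∪ pre   = {pkg_at(p3,depot)} ∪ {truck_at(t1,portA)}
          = {pkg_at(p3,depot), truck_at(t1,portA)}

== RESULT ==
["pkg_at(p3,depot)", "truck_at(t1,portA)"]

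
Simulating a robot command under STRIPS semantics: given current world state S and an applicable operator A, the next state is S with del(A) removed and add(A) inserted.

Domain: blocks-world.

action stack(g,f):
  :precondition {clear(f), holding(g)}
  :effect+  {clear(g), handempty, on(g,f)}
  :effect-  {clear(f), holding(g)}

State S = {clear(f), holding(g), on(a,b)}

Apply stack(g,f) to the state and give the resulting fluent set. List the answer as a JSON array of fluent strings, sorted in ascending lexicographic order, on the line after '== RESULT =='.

Compute (S \ del) ∪ add:
  pre ⊆ S: {clear(f), holding(g)} ⊆ S  — applicable
  S \ del = {on(a,b)}
  ∪ add   = {clear(g), handempty, on(a,b), on(g,f)}

== RESULT ==
["clear(g)", "handempty", "on(a,b)", "on(g,f)"]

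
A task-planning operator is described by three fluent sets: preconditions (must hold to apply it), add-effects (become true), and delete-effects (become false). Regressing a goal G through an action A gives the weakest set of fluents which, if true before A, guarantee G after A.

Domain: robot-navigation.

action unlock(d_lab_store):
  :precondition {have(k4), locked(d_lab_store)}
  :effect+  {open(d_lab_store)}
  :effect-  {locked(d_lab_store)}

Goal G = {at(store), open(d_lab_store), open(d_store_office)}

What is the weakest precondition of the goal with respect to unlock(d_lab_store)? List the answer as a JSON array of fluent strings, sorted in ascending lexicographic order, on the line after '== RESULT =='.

Regress:
  G ∩ del = {}  (empty — regression defined)
  G \ add = {at(store), open(d_lab_store), open(d_store_office)} \ {open(d_lab_store)} = {at(store), open(d_store_office)}
  ∪ pre   = {at(store), open(d_store_office)} ∪ {have(k4), locked(d_lab_store)}
          = {at(store), have(k4), locked(d_lab_store), open(d_store_office)}

== RESULT ==
["at(store)", "have(k4)", "locked(d_lab_store)", "open(d_store_office)"]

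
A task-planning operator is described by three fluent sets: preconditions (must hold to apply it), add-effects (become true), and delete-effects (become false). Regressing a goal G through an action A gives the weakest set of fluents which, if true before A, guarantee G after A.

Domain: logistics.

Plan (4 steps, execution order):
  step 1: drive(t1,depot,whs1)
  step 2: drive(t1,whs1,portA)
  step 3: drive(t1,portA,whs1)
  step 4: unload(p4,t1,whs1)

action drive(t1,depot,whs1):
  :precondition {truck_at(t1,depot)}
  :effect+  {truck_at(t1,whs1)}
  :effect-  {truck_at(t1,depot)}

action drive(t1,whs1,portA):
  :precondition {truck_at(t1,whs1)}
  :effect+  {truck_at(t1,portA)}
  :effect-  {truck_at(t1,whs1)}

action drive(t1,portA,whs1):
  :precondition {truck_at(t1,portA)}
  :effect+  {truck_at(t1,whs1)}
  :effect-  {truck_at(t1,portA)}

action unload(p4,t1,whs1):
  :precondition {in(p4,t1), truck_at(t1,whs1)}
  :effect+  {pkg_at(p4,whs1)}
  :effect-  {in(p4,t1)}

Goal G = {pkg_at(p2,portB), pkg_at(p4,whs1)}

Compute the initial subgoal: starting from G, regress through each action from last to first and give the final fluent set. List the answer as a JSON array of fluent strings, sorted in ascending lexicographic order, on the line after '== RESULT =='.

Work backward from the goal:
  through step 4 (unload(p4,t1,whs1)): drop {pkg_at(p4,whs1)}, keep {pkg_at(p2,portB)}, require {in(p4,t1), truck_at(t1,whs1)}
    → {in(p4,t1), pkg_at(p2,portB), truck_at(t1,whs1)}
  through step 3 (drive(t1,portA,whs1)): drop {truck_at(t1,whs1)}, keep {in(p4,t1), pkg_at(p2,portB)}, require {truck_at(t1,portA)}
    → {in(p4,t1), pkg_at(p2,portB), truck_at(t1,portA)}
  through step 2 (drive(t1,whs1,portA)): drop {truck_at(t1,portA)}, keep {in(p4,t1), pkg_at(p2,portB)}, require {truck_at(t1,whs1)}
    → {in(p4,t1), pkg_at(p2,portB), truck_at(t1,whs1)}
  through step 1 (drive(t1,depot,whs1)): drop {truck_at(t1,whs1)}, keep {in(p4,t1), pkg_at(p2,portB)}, require {truck_at(t1,depot)}
    → {in(p4,t1), pkg_at(p2,portB), truck_at(t1,depot)}

== RESULT ==
["in(p4,t1)", "pkg_at(p2,portB)", "truck_at(t1,depot)"]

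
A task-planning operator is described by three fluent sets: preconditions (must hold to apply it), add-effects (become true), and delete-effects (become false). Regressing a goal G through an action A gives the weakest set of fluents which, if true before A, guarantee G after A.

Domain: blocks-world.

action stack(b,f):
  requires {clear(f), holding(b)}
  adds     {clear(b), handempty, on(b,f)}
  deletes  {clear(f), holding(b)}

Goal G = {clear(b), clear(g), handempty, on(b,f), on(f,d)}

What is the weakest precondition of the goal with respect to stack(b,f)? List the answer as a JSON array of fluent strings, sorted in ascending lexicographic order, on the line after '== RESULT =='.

Compute (G \ add) ∪ pre:
  G ∩ del = {}  (empty — regression defined)
  G \ add = {clear(b), clear(g), handempty, on(b,f), on(f,d)} \ {clear(b), handempty, on(b,f)} = {clear(g), on(f,d)}
  ∪ pre   = {clear(g), on(f,d)} ∪ {clear(f), holding(b)}
          = {clear(f), clear(g), holding(b), on(f,d)}

== RESULT ==
["clear(f)", "clear(g)", "holding(b)", "on(f,d)"]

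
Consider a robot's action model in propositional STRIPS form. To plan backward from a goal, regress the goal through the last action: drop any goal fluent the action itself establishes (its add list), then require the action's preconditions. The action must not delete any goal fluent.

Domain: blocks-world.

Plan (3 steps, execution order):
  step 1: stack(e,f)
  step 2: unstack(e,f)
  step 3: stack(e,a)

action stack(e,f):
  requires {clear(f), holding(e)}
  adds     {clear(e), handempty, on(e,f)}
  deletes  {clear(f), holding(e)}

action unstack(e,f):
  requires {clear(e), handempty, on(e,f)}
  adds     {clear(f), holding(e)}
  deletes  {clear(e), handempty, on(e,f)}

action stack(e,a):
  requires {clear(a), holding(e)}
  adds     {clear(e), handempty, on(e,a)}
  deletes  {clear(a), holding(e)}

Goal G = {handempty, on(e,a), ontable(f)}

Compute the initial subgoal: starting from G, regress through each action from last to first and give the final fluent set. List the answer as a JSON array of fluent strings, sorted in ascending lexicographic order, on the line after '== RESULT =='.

Regress step by step:
  through step 3 (stack(e,a)): drop {handempty, on(e,a)}, keep {ontable(f)}, require {clear(a), holding(e)}
    → {clear(a), holding(e), ontable(f)}
  through step 2 (unstack(e,f)): drop {holding(e)}, keep {clear(a), ontable(f)}, require {clear(e), handempty, on(e,f)}
    → {clear(a), clear(e), handempty, on(e,f), ontable(f)}
  through step 1 (stack(e,f)): drop {clear(e), handempty, on(e,f)}, keep {clear(a), ontable(f)}, require {clear(f), holding(e)}
    → {clear(a), clear(f), holding(e), ontable(f)}

== RESULT ==
["clear(a)", "clear(f)", "holding(e)", "ontable(f)"]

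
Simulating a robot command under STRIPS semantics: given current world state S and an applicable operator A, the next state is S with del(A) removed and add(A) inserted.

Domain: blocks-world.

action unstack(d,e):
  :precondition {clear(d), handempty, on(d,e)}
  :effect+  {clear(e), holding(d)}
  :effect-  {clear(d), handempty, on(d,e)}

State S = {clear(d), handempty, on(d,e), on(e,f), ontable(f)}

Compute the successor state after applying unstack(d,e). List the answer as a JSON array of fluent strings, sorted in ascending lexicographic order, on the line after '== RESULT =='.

Compute (S \ del) ∪ add:
  pre ⊆ S: {clear(d), handempty, on(d,e)} ⊆ S  — applicable
  S \ del = {on(e,f), ontable(f)}
  ∪ add   = {clear(e), holding(d), on(e,f), ontable(f)}

== RESULT ==
["clear(e)", "holding(d)", "on(e,f)", "ontable(f)"]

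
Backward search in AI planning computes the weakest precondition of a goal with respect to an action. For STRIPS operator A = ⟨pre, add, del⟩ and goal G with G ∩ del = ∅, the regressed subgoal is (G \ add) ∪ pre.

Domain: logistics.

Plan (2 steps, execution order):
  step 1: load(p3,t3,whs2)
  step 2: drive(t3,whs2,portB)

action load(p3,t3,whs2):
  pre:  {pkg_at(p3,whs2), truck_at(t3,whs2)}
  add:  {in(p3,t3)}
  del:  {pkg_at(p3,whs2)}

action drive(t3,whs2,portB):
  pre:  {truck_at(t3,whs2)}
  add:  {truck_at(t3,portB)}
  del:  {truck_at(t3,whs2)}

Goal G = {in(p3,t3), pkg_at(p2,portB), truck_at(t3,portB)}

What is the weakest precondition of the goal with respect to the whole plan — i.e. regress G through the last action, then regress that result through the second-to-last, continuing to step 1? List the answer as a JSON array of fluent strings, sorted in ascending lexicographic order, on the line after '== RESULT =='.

Regress step by step:
  through step 2 (drive(t3,whs2,portB)): drop {truck_at(t3,portB)}, keep {in(p3,t3), pkg_at(p2,portB)}, require {truck_at(t3,whs2)}
    → {in(p3,t3), pkg_at(p2,portB), truck_at(t3,whs2)}
  through step 1 (load(p3,t3,whs2)): drop {in(p3,t3)}, keep {pkg_at(p2,portB), truck_at(t3,whs2)}, require {pkg_at(p3,whs2), truck_at(t3,whs2)}
    → {pkg_at(p2,portB), pkg_at(p3,whs2), truck_at(t3,whs2)}

== RESULT ==
["pkg_at(p2,portB)", "pkg_at(p3,whs2)", "truck_at(t3,whs2)"]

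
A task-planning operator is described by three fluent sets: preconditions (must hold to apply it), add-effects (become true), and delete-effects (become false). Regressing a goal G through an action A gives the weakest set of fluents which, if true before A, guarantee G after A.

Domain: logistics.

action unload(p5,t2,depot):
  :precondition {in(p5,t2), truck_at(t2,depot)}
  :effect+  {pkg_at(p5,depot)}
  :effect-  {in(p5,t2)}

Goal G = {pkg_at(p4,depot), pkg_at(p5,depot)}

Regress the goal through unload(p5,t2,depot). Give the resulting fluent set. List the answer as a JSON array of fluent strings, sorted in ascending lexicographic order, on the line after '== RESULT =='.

Regress:
  G ∩ del = {}  (empty — regression defined)
  G \ add = {pkg_at(p4,depot), pkg_at(p5,depot)} \ {pkg_at(p5,depot)} = {pkg_at(p4,depot)}
  ∪ pre   = {pkg_at(p4,depot)} ∪ {in(p5,t2), truck_at(t2,depot)}
          = {in(p5,t2), pkg_at(p4,depot), truck_at(t2,depot)}

== RESULT ==
["in(p5,t2)", "pkg_at(p4,depot)", "truck_at(t2,depot)"]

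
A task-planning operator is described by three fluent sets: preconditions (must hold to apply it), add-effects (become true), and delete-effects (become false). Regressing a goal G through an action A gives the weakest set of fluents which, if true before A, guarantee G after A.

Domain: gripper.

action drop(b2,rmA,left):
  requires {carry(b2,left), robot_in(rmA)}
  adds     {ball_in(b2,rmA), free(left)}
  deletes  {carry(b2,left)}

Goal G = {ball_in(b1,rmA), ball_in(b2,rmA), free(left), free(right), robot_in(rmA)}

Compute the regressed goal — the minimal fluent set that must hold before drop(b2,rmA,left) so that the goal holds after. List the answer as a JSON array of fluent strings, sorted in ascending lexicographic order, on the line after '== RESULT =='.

Compute (G \ add) ∪ pre:
  G ∩ del = {}  (empty — regression defined)
  G \ add = {ball_in(b1,rmA), ball_in(b2,rmA), free(left), free(right), robot_in(rmA)} \ {ball_in(b2,rmA), free(left)} = {ball_in(b1,rmA), free(right), robot_in(rmA)}
  ∪ pre   = {ball_in(b1,rmA), free(right), robot_in(rmA)} ∪ {carry(b2,left), robot_in(rmA)}
          = {ball_in(b1,rmA), carry(b2,left), free(right), robot_in(rmA)}

== RESULT ==
["ball_in(b1,rmA)", "carry(b2,left)", "free(right)", "robot_in(rmA)"]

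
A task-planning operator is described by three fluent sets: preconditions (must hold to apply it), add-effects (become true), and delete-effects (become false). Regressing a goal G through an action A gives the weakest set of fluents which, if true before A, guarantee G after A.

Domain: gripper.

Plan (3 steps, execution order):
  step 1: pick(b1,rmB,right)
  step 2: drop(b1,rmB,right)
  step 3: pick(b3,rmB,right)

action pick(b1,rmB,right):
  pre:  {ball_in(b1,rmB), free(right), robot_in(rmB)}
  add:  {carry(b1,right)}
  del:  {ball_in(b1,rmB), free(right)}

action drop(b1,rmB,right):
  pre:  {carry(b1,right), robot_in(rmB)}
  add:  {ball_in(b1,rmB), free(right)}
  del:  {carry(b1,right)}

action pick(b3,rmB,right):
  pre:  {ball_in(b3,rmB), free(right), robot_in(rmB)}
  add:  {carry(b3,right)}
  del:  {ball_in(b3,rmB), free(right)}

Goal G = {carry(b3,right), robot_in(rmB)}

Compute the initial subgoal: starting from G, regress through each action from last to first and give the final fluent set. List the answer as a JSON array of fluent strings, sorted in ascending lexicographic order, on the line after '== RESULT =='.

Regress step by step:
  through step 3 (pick(b3,rmB,right)): drop {carry(b3,right)}, keep {robot_in(rmB)}, require {ball_in(b3,rmB), free(right), robot_in(rmB)}
    → {ball_in(b3,rmB), free(right), robot_in(rmB)}
  through step 2 (drop(b1,rmB,right)): drop {free(right)}, keep {ball_in(b3,rmB), robot_in(rmB)}, require {carry(b1,right), robot_in(rmB)}
    → {ball_in(b3,rmB), carry(b1,right), robot_in(rmB)}
  through step 1 (pick(b1,rmB,right)): drop {carry(b1,right)}, keep {ball_in(b3,rmB), robot_in(rmB)}, require {ball_in(b1,rmB), free(right), robot_in(rmB)}
    → {ball_in(b1,rmB), ball_in(b3,rmB), free(right), robot_in(rmB)}

== RESULT ==
["ball_in(b1,rmB)", "ball_in(b3,rmB)", "free(right)", "robot_in(rmB)"]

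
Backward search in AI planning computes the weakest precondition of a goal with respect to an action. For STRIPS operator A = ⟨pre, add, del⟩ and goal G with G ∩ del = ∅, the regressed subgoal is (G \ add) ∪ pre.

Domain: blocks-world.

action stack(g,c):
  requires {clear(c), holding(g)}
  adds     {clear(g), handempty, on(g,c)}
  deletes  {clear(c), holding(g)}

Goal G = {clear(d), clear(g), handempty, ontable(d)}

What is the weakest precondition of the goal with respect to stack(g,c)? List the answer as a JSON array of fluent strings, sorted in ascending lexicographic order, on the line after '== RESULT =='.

Compute (G \ add) ∪ pre:
  G ∩ del = {}  (empty — regression defined)
  G \ add = {clear(d), clear(g), handempty, ontable(d)} \ {clear(g), handempty, on(g,c)} = {clear(d), ontable(d)}
  ∪ pre   = {clear(d), ontable(d)} ∪ {clear(c), holding(g)}
          = {clear(c), clear(d), holding(g), ontable(d)}

== RESULT ==
["clear(c)", "clear(d)", "holding(g)", "ontable(d)"]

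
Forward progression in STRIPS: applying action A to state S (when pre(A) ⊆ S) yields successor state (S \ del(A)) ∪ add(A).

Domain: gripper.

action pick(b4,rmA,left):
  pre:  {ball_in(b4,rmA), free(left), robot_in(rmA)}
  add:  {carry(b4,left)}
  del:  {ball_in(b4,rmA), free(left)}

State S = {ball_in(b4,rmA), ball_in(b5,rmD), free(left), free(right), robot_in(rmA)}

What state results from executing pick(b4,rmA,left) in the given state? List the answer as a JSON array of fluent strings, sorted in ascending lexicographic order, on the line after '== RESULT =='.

Compute (S \ del) ∪ add:
  pre ⊆ S: {ball_in(b4,rmA), free(left), robot_in(rmA)} ⊆ S  — applicable
  S \ del = {ball_in(b5,rmD), free(right), robot_in(rmA)}
  ∪ add   = {ball_in(b5,rmD), carry(b4,left), free(right), robot_in(rmA)}

== RESULT ==
["ball_in(b5,rmD)", "carry(b4,left)", "free(right)", "robot_in(rmA)"]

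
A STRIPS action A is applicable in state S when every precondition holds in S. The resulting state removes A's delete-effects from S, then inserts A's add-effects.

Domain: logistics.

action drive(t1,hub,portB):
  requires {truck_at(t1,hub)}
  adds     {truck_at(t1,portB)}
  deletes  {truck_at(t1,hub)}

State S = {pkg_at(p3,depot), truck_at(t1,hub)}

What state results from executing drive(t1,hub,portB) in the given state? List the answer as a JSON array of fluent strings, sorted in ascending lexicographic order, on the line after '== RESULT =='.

Compute (S \ del) ∪ add:
  pre ⊆ S: {truck_at(t1,hub)} ⊆ S  — applicable
  S \ del = {pkg_at(p3,depot)}
  ∪ add   = {pkg_at(p3,depot), truck_at(t1,portB)}

== RESULT ==
["pkg_at(p3,depot)", "truck_at(t1,portB)"]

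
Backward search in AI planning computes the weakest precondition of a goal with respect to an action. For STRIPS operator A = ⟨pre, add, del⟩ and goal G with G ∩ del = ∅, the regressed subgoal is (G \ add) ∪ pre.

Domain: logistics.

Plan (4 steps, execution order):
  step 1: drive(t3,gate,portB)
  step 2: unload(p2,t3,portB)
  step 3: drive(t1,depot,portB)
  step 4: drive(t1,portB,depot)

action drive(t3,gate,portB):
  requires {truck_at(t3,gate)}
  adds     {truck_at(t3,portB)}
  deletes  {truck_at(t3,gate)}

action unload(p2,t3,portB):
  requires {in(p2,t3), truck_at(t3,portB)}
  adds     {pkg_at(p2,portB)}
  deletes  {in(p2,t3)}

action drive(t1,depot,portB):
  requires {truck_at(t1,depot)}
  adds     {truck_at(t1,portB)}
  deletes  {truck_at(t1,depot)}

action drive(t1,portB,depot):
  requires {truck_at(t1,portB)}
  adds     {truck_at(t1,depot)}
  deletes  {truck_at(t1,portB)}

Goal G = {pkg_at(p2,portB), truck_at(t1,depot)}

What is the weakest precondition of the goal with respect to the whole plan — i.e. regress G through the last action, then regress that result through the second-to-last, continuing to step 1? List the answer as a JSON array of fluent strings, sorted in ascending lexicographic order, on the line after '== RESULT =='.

Regress step by step:
  through step 4 (drive(t1,portB,depot)): drop {truck_at(t1,depot)}, keep {pkg_at(p2,portB)}, require {truck_at(t1,portB)}
    → {pkg_at(p2,portB), truck_at(t1,portB)}
  through step 3 (drive(t1,depot,portB)): drop {truck_at(t1,portB)}, keep {pkg_at(p2,portB)}, require {truck_at(t1,depot)}
    → {pkg_at(p2,portB), truck_at(t1,depot)}
  through step 2 (unload(p2,t3,portB)): drop {pkg_at(p2,portB)}, keep {truck_at(t1,depot)}, require {in(p2,t3), truck_at(t3,portB)}
    → {in(p2,t3), truck_at(t1,depot), truck_at(t3,portB)}
  through step 1 (drive(t3,gate,portB)): drop {truck_at(t3,portB)}, keep {in(p2,t3), truck_at(t1,depot)}, require {truck_at(t3,gate)}
    → {in(p2,t3), truck_at(t1,depot), truck_at(t3,gate)}

== RESULT ==
["in(p2,t3)", "truck_at(t1,depot)", "truck_at(t3,gate)"]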